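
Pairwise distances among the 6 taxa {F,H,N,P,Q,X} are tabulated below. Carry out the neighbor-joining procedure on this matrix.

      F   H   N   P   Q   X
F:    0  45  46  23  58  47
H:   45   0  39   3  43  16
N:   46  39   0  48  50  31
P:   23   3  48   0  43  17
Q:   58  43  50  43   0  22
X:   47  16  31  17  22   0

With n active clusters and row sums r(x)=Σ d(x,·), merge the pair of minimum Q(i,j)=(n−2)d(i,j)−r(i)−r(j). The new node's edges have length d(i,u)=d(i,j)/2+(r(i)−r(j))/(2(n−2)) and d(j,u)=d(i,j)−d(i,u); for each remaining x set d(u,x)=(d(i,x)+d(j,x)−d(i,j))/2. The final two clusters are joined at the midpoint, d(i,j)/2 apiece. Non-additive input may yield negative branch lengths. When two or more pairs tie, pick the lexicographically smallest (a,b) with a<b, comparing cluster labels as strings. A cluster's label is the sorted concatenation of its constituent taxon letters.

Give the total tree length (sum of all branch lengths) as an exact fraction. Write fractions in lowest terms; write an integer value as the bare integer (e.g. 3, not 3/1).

step 1: merge (H,P) at d=3, Q=-268; branch lengths H→3, P→0; new cluster HP
  updated: d(F,HP)=65/2, d(HP,N)=42, d(HP,Q)=83/2, d(HP,X)=15
step 2: merge (Q,X) at d=22, Q=-441/2; branch lengths Q→245/12, X→19/12; new cluster QX
  updated: d(F,QX)=83/2, d(HP,QX)=69/4, d(N,QX)=59/2
step 3: merge (F,HP) at d=65/2, Q=-587/4; branch lengths F→373/16, HP→147/16; new cluster FHP
  updated: d(FHP,N)=111/4, d(FHP,QX)=105/8
step 4: merge (FHP,N) at d=111/4, Q=-563/8; branch lengths FHP→91/16, N→353/16; new cluster FHNP
  updated: d(FHNP,QX)=119/16
step 5: merge (FHNP,QX) at d=119/16; branch lengths FHNP→119/32, QX→119/32; new cluster FHNPQX
final tree: (((F:373/16,(H:3,P:0):147/16):91/16,N:353/16):119/32,(Q:245/12,X:19/12):119/32)
total length: 1483/16

1483/16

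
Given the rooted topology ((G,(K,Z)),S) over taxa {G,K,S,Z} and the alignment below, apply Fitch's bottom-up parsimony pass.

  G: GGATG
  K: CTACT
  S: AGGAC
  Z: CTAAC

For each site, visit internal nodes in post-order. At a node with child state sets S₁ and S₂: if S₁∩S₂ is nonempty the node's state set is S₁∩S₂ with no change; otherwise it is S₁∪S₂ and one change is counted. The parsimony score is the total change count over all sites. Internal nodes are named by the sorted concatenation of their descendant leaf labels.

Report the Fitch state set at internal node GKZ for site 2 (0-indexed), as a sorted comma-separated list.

[col 0] KZ: children K:{C}, Z:{C} ∩→ {C}; cost 0
[col 0] GKZ: children G:{G}, KZ:{C} ∪→ {C,G}; cost 1
[col 0] GKSZ: children GKZ:{C,G}, S:{A} ∪→ {A,C,G}; cost 1
[col 1] KZ: children K:{T}, Z:{T} ∩→ {T}; cost 0
[col 1] GKZ: children G:{G}, KZ:{T} ∪→ {G,T}; cost 1
[col 1] GKSZ: children GKZ:{G,T}, S:{G} ∩→ {G}; cost 0
[col 2] KZ: children K:{A}, Z:{A} ∩→ {A}; cost 0
[col 2] GKZ: children G:{A}, KZ:{A} ∩→ {A}; cost 0
[col 2] GKSZ: children GKZ:{A}, S:{G} ∪→ {A,G}; cost 1
[col 3] KZ: children K:{C}, Z:{A} ∪→ {A,C}; cost 1
[col 3] GKZ: children G:{T}, KZ:{A,C} ∪→ {A,C,T}; cost 1
[col 3] GKSZ: children GKZ:{A,C,T}, S:{A} ∩→ {A}; cost 0
[col 4] KZ: children K:{T}, Z:{C} ∪→ {C,T}; cost 1
[col 4] GKZ: children G:{G}, KZ:{C,T} ∪→ {C,G,T}; cost 1
[col 4] GKSZ: children GKZ:{C,G,T}, S:{C} ∩→ {C}; cost 0
per-site changes: [2, 1, 1, 2, 2]; total = 8

A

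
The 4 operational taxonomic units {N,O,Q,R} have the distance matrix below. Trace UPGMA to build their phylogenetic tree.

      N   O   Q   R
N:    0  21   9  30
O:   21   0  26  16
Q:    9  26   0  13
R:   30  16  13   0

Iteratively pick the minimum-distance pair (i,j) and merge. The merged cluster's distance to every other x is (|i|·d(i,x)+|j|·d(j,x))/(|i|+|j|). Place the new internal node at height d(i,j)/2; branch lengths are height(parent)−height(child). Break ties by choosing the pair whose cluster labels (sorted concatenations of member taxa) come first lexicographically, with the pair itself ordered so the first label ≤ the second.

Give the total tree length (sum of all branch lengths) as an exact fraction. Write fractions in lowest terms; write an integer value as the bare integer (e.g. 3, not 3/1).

iteration 1: select N,Q (d=9); attach at lengths (9/2, 9/2); label the merged cluster NQ
  updated: d(NQ,O)=47/2, d(NQ,R)=43/2
iteration 2: select O,R (d=16); attach at lengths (8, 8); label the merged cluster OR
  updated: d(NQ,OR)=45/2
iteration 3: select NQ,OR (d=45/2); attach at lengths (27/4, 13/4); label the merged cluster NOQR
final tree: ((N:9/2,Q:9/2):27/4,(O:8,R:8):13/4)
total length: 35

35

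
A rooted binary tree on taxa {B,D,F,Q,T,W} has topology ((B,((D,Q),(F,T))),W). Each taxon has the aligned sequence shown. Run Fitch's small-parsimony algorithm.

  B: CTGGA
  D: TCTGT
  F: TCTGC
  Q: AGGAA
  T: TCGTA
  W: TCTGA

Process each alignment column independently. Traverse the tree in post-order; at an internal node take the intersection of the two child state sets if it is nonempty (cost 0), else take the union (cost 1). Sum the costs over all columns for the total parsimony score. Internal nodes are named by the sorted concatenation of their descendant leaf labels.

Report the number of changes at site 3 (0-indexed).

2

site 0, node DQ: D={T} ∪ Q={A} → {A,T} (+1)
site 0, node FT: F={T} ∩ T={T} → {T} (+0)
site 0, node DFQT: DQ={A,T} ∩ FT={T} → {T} (+0)
site 0, node BDFQT: B={C} ∪ DFQT={T} → {C,T} (+1)
site 0, node BDFQTW: BDFQT={C,T} ∩ W={T} → {T} (+0)
site 1, node DQ: D={C} ∪ Q={G} → {C,G} (+1)
site 1, node FT: F={C} ∩ T={C} → {C} (+0)
site 1, node DFQT: DQ={C,G} ∩ FT={C} → {C} (+0)
site 1, node BDFQT: B={T} ∪ DFQT={C} → {C,T} (+1)
site 1, node BDFQTW: BDFQT={C,T} ∩ W={C} → {C} (+0)
site 2, node DQ: D={T} ∪ Q={G} → {G,T} (+1)
site 2, node FT: F={T} ∪ T={G} → {G,T} (+1)
site 2, node DFQT: DQ={G,T} ∩ FT={G,T} → {G,T} (+0)
site 2, node BDFQT: B={G} ∩ DFQT={G,T} → {G} (+0)
site 2, node BDFQTW: BDFQT={G} ∪ W={T} → {G,T} (+1)
site 3, node DQ: D={G} ∪ Q={A} → {A,G} (+1)
site 3, node FT: F={G} ∪ T={T} → {G,T} (+1)
site 3, node DFQT: DQ={A,G} ∩ FT={G,T} → {G} (+0)
site 3, node BDFQT: B={G} ∩ DFQT={G} → {G} (+0)
site 3, node BDFQTW: BDFQT={G} ∩ W={G} → {G} (+0)
site 4, node DQ: D={T} ∪ Q={A} → {A,T} (+1)
site 4, node FT: F={C} ∪ T={A} → {A,C} (+1)
site 4, node DFQT: DQ={A,T} ∩ FT={A,C} → {A} (+0)
site 4, node BDFQT: B={A} ∩ DFQT={A} → {A} (+0)
site 4, node BDFQTW: BDFQT={A} ∩ W={A} → {A} (+0)
per-site changes: [2, 2, 3, 2, 2]; total = 11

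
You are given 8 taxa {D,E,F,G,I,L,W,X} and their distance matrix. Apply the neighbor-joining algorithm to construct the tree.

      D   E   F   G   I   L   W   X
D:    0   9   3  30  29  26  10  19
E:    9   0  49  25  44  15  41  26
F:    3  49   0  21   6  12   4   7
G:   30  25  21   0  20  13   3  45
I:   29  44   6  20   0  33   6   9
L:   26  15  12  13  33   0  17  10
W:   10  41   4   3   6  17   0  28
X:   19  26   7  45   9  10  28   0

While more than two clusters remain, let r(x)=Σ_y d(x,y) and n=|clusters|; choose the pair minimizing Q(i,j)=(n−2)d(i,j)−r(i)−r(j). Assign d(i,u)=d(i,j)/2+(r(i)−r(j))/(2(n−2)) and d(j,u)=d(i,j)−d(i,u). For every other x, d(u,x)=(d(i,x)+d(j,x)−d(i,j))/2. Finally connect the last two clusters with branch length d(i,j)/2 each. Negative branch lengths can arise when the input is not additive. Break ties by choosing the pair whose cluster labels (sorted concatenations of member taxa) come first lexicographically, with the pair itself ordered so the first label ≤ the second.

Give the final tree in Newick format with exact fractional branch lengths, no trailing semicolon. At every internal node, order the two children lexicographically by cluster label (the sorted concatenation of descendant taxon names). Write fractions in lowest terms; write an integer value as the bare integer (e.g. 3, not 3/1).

1. join D+E (d=9, Q=-281) ⇒ DE; edges |D|=-29/12, |E|=137/12
  updated: d(DE,F)=43/2, d(DE,G)=23, d(DE,I)=32, d(DE,L)=16, d(DE,W)=21, d(DE,X)=18
2. join G+W (d=3, Q=-189) ⇒ GW; edges |G|=61/10, |W|=-31/10
  updated: d(DE,GW)=41/2, d(F,GW)=11, d(GW,I)=23/2, d(GW,L)=27/2, d(GW,X)=35
3. join GW+I (d=23/2, Q=-137) ⇒ GIW; edges |GW|=23/4, |I|=23/4
  updated: d(DE,GIW)=41/2, d(F,GIW)=11/4, d(GIW,L)=35/2, d(GIW,X)=65/4
4. join F+GIW (d=11/4, Q=-92) ⇒ FGIW; edges |F|=-11/12, |GIW|=11/3
  updated: d(DE,FGIW)=157/8, d(FGIW,L)=107/8, d(FGIW,X)=41/4
5. join DE+L (d=16, Q=-61) ⇒ DEL; edges |DE|=185/16, |L|=71/16
  updated: d(DEL,FGIW)=17/2, d(DEL,X)=6
6. join DEL+FGIW (d=17/2, Q=-99/4) ⇒ DEFGILW; edges |DEL|=17/8, |FGIW|=51/8
  updated: d(DEFGILW,X)=31/8
7. join DEFGILW+X (d=31/8) ⇒ DEFGILWX; edges |DEFGILW|=31/16, |X|=31/16
final tree: ((((D:-29/12,E:137/12):185/16,L:71/16):17/8,(F:-11/12,((G:61/10,W:-31/10):23/4,I:23/4):11/3):51/8):31/16,X:31/16)
total length: 437/8

((((D:-29/12,E:137/12):185/16,L:71/16):17/8,(F:-11/12,((G:61/10,W:-31/10):23/4,I:23/4):11/3):51/8):31/16,X:31/16)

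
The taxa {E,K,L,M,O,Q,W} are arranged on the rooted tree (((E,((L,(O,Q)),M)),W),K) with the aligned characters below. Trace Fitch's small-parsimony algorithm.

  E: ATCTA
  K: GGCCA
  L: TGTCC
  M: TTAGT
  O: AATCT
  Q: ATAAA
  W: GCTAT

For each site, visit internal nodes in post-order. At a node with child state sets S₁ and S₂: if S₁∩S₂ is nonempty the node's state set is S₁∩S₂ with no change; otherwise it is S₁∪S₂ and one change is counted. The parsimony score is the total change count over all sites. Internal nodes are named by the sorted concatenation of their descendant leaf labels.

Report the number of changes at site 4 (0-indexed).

[col 0] OQ: children O:{A}, Q:{A} ∩→ {A}; cost 0
[col 0] LOQ: children L:{T}, OQ:{A} ∪→ {A,T}; cost 1
[col 0] LMOQ: children LOQ:{A,T}, M:{T} ∩→ {T}; cost 0
[col 0] ELMOQ: children E:{A}, LMOQ:{T} ∪→ {A,T}; cost 1
[col 0] ELMOQW: children ELMOQ:{A,T}, W:{G} ∪→ {A,G,T}; cost 1
[col 0] EKLMOQW: children ELMOQW:{A,G,T}, K:{G} ∩→ {G}; cost 0
[col 1] OQ: children O:{A}, Q:{T} ∪→ {A,T}; cost 1
[col 1] LOQ: children L:{G}, OQ:{A,T} ∪→ {A,G,T}; cost 1
[col 1] LMOQ: children LOQ:{A,G,T}, M:{T} ∩→ {T}; cost 0
[col 1] ELMOQ: children E:{T}, LMOQ:{T} ∩→ {T}; cost 0
[col 1] ELMOQW: children ELMOQ:{T}, W:{C} ∪→ {C,T}; cost 1
[col 1] EKLMOQW: children ELMOQW:{C,T}, K:{G} ∪→ {C,G,T}; cost 1
[col 2] OQ: children O:{T}, Q:{A} ∪→ {A,T}; cost 1
[col 2] LOQ: children L:{T}, OQ:{A,T} ∩→ {T}; cost 0
[col 2] LMOQ: children LOQ:{T}, M:{A} ∪→ {A,T}; cost 1
[col 2] ELMOQ: children E:{C}, LMOQ:{A,T} ∪→ {A,C,T}; cost 1
[col 2] ELMOQW: children ELMOQ:{A,C,T}, W:{T} ∩→ {T}; cost 0
[col 2] EKLMOQW: children ELMOQW:{T}, K:{C} ∪→ {C,T}; cost 1
[col 3] OQ: children O:{C}, Q:{A} ∪→ {A,C}; cost 1
[col 3] LOQ: children L:{C}, OQ:{A,C} ∩→ {C}; cost 0
[col 3] LMOQ: children LOQ:{C}, M:{G} ∪→ {C,G}; cost 1
[col 3] ELMOQ: children E:{T}, LMOQ:{C,G} ∪→ {C,G,T}; cost 1
[col 3] ELMOQW: children ELMOQ:{C,G,T}, W:{A} ∪→ {A,C,G,T}; cost 1
[col 3] EKLMOQW: children ELMOQW:{A,C,G,T}, K:{C} ∩→ {C}; cost 0
[col 4] OQ: children O:{T}, Q:{A} ∪→ {A,T}; cost 1
[col 4] LOQ: children L:{C}, OQ:{A,T} ∪→ {A,C,T}; cost 1
[col 4] LMOQ: children LOQ:{A,C,T}, M:{T} ∩→ {T}; cost 0
[col 4] ELMOQ: children E:{A}, LMOQ:{T} ∪→ {A,T}; cost 1
[col 4] ELMOQW: children ELMOQ:{A,T}, W:{T} ∩→ {T}; cost 0
[col 4] EKLMOQW: children ELMOQW:{T}, K:{A} ∪→ {A,T}; cost 1
per-site changes: [3, 4, 4, 4, 4]; total = 19

4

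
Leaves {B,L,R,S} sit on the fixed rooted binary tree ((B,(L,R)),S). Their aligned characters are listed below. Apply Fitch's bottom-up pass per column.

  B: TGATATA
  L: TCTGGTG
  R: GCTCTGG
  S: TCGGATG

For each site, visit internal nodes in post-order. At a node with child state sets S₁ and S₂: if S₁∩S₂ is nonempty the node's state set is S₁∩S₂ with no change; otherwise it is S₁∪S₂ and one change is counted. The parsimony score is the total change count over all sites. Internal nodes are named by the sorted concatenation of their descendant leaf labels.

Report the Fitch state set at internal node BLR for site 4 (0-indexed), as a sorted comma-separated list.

A,G,T

LR@0: {T} ∪ {G} = {G,T} (union, +1)
BLR@0: {T} ∩ {G,T} = {T} (intersection, +0)
BLRS@0: {T} ∩ {T} = {T} (intersection, +0)
LR@1: {C} ∩ {C} = {C} (intersection, +0)
BLR@1: {G} ∪ {C} = {C,G} (union, +1)
BLRS@1: {C,G} ∩ {C} = {C} (intersection, +0)
LR@2: {T} ∩ {T} = {T} (intersection, +0)
BLR@2: {A} ∪ {T} = {A,T} (union, +1)
BLRS@2: {A,T} ∪ {G} = {A,G,T} (union, +1)
LR@3: {G} ∪ {C} = {C,G} (union, +1)
BLR@3: {T} ∪ {C,G} = {C,G,T} (union, +1)
BLRS@3: {C,G,T} ∩ {G} = {G} (intersection, +0)
LR@4: {G} ∪ {T} = {G,T} (union, +1)
BLR@4: {A} ∪ {G,T} = {A,G,T} (union, +1)
BLRS@4: {A,G,T} ∩ {A} = {A} (intersection, +0)
LR@5: {T} ∪ {G} = {G,T} (union, +1)
BLR@5: {T} ∩ {G,T} = {T} (intersection, +0)
BLRS@5: {T} ∩ {T} = {T} (intersection, +0)
LR@6: {G} ∩ {G} = {G} (intersection, +0)
BLR@6: {A} ∪ {G} = {A,G} (union, +1)
BLRS@6: {A,G} ∩ {G} = {G} (intersection, +0)
per-site changes: [1, 1, 2, 2, 2, 1, 1]; total = 10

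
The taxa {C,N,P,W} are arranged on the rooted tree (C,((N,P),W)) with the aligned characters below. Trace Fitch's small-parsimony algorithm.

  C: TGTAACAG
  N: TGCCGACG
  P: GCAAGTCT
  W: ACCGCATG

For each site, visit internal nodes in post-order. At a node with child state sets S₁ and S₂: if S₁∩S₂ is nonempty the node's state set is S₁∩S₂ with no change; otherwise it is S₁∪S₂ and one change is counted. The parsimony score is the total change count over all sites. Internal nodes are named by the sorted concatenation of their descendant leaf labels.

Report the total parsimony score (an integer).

[col 0] NP: children N:{T}, P:{G} ∪→ {G,T}; cost 1
[col 0] NPW: children NP:{G,T}, W:{A} ∪→ {A,G,T}; cost 1
[col 0] CNPW: children C:{T}, NPW:{A,G,T} ∩→ {T}; cost 0
[col 1] NP: children N:{G}, P:{C} ∪→ {C,G}; cost 1
[col 1] NPW: children NP:{C,G}, W:{C} ∩→ {C}; cost 0
[col 1] CNPW: children C:{G}, NPW:{C} ∪→ {C,G}; cost 1
[col 2] NP: children N:{C}, P:{A} ∪→ {A,C}; cost 1
[col 2] NPW: children NP:{A,C}, W:{C} ∩→ {C}; cost 0
[col 2] CNPW: children C:{T}, NPW:{C} ∪→ {C,T}; cost 1
[col 3] NP: children N:{C}, P:{A} ∪→ {A,C}; cost 1
[col 3] NPW: children NP:{A,C}, W:{G} ∪→ {A,C,G}; cost 1
[col 3] CNPW: children C:{A}, NPW:{A,C,G} ∩→ {A}; cost 0
[col 4] NP: children N:{G}, P:{G} ∩→ {G}; cost 0
[col 4] NPW: children NP:{G}, W:{C} ∪→ {C,G}; cost 1
[col 4] CNPW: children C:{A}, NPW:{C,G} ∪→ {A,C,G}; cost 1
[col 5] NP: children N:{A}, P:{T} ∪→ {A,T}; cost 1
[col 5] NPW: children NP:{A,T}, W:{A} ∩→ {A}; cost 0
[col 5] CNPW: children C:{C}, NPW:{A} ∪→ {A,C}; cost 1
[col 6] NP: children N:{C}, P:{C} ∩→ {C}; cost 0
[col 6] NPW: children NP:{C}, W:{T} ∪→ {C,T}; cost 1
[col 6] CNPW: children C:{A}, NPW:{C,T} ∪→ {A,C,T}; cost 1
[col 7] NP: children N:{G}, P:{T} ∪→ {G,T}; cost 1
[col 7] NPW: children NP:{G,T}, W:{G} ∩→ {G}; cost 0
[col 7] CNPW: children C:{G}, NPW:{G} ∩→ {G}; cost 0
per-site changes: [2, 2, 2, 2, 2, 2, 2, 1]; total = 15

15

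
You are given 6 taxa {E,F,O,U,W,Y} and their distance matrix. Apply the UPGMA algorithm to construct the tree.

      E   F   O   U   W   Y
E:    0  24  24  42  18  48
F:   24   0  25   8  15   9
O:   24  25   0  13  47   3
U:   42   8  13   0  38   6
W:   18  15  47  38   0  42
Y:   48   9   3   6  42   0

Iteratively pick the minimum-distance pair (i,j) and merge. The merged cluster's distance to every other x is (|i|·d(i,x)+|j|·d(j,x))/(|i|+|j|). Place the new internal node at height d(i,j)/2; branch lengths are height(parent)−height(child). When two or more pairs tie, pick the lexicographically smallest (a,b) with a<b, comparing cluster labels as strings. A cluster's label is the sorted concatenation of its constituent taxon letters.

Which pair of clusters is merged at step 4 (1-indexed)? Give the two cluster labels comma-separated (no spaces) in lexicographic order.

1. join O+Y (d=3) ⇒ OY; edges |O|=3/2, |Y|=3/2
  updated: d(E,OY)=36, d(F,OY)=17, d(OY,U)=19/2, d(OY,W)=89/2
2. join F+U (d=8) ⇒ FU; edges |F|=4, |U|=4
  updated: d(E,FU)=33, d(FU,OY)=53/4, d(FU,W)=53/2
3. join FU+OY (d=53/4) ⇒ FOUY; edges |FU|=21/8, |OY|=41/8
  updated: d(E,FOUY)=69/2, d(FOUY,W)=71/2
4. join E+W (d=18) ⇒ EW; edges |E|=9, |W|=9
  updated: d(EW,FOUY)=35
5. join EW+FOUY (d=35) ⇒ EFOUWY; edges |EW|=17/2, |FOUY|=87/8
final tree: ((E:9,W:9):17/2,((F:4,U:4):21/8,(O:3/2,Y:3/2):41/8):87/8)
total length: 449/8

E,W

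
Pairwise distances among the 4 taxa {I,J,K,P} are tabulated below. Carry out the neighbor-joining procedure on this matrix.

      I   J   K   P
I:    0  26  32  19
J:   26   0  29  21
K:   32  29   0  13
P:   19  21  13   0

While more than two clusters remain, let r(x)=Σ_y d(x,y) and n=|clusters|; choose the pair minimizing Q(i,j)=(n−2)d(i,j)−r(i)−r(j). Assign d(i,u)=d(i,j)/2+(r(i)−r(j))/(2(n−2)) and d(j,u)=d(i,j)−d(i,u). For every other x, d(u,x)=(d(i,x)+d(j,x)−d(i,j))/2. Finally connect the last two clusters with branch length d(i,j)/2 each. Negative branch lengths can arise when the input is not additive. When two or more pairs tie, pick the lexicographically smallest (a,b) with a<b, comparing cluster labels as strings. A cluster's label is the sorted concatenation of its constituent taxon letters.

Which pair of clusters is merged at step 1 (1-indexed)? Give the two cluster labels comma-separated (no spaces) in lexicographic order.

I,J

1. join I+J (d=26, Q=-101) ⇒ IJ; edges |I|=53/4, |J|=51/4
  updated: d(IJ,K)=35/2, d(IJ,P)=7
2. join IJ+K (d=35/2, Q=-75/2) ⇒ IJK; edges |IJ|=23/4, |K|=47/4
  updated: d(IJK,P)=5/4
3. join IJK+P (d=5/4) ⇒ IJKP; edges |IJK|=5/8, |P|=5/8
final tree: (((I:53/4,J:51/4):23/4,K:47/4):5/8,P:5/8)
total length: 179/4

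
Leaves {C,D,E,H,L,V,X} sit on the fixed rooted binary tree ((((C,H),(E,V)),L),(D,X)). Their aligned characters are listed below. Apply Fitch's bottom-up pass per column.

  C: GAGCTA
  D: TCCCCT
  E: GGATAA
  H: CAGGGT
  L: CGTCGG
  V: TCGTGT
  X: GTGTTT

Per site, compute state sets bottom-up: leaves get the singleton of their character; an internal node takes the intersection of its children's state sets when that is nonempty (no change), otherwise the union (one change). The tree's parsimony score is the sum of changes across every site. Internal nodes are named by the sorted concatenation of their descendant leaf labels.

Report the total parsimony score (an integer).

CH@0: {G} ∪ {C} = {C,G} (union, +1)
EV@0: {G} ∪ {T} = {G,T} (union, +1)
CEHV@0: {C,G} ∩ {G,T} = {G} (intersection, +0)
CEHLV@0: {G} ∪ {C} = {C,G} (union, +1)
DX@0: {T} ∪ {G} = {G,T} (union, +1)
CDEHLVX@0: {C,G} ∩ {G,T} = {G} (intersection, +0)
CH@1: {A} ∩ {A} = {A} (intersection, +0)
EV@1: {G} ∪ {C} = {C,G} (union, +1)
CEHV@1: {A} ∪ {C,G} = {A,C,G} (union, +1)
CEHLV@1: {A,C,G} ∩ {G} = {G} (intersection, +0)
DX@1: {C} ∪ {T} = {C,T} (union, +1)
CDEHLVX@1: {G} ∪ {C,T} = {C,G,T} (union, +1)
CH@2: {G} ∩ {G} = {G} (intersection, +0)
EV@2: {A} ∪ {G} = {A,G} (union, +1)
CEHV@2: {G} ∩ {A,G} = {G} (intersection, +0)
CEHLV@2: {G} ∪ {T} = {G,T} (union, +1)
DX@2: {C} ∪ {G} = {C,G} (union, +1)
CDEHLVX@2: {G,T} ∩ {C,G} = {G} (intersection, +0)
CH@3: {C} ∪ {G} = {C,G} (union, +1)
EV@3: {T} ∩ {T} = {T} (intersection, +0)
CEHV@3: {C,G} ∪ {T} = {C,G,T} (union, +1)
CEHLV@3: {C,G,T} ∩ {C} = {C} (intersection, +0)
DX@3: {C} ∪ {T} = {C,T} (union, +1)
CDEHLVX@3: {C} ∩ {C,T} = {C} (intersection, +0)
CH@4: {T} ∪ {G} = {G,T} (union, +1)
EV@4: {A} ∪ {G} = {A,G} (union, +1)
CEHV@4: {G,T} ∩ {A,G} = {G} (intersection, +0)
CEHLV@4: {G} ∩ {G} = {G} (intersection, +0)
DX@4: {C} ∪ {T} = {C,T} (union, +1)
CDEHLVX@4: {G} ∪ {C,T} = {C,G,T} (union, +1)
CH@5: {A} ∪ {T} = {A,T} (union, +1)
EV@5: {A} ∪ {T} = {A,T} (union, +1)
CEHV@5: {A,T} ∩ {A,T} = {A,T} (intersection, +0)
CEHLV@5: {A,T} ∪ {G} = {A,G,T} (union, +1)
DX@5: {T} ∩ {T} = {T} (intersection, +0)
CDEHLVX@5: {A,G,T} ∩ {T} = {T} (intersection, +0)
per-site changes: [4, 4, 3, 3, 4, 3]; total = 21

21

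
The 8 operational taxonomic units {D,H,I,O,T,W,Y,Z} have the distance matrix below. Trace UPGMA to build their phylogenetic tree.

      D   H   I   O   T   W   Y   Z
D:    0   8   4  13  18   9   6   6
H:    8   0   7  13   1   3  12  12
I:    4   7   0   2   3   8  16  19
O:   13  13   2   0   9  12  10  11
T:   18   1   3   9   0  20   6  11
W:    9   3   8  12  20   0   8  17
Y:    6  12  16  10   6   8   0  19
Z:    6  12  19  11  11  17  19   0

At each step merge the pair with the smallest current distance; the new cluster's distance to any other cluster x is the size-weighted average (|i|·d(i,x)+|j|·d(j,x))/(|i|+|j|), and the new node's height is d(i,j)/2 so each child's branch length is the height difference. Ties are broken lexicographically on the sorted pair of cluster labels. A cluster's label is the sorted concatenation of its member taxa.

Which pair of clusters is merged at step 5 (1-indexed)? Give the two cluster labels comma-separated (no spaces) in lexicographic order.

DY,W

step 1: merge (H,T) at d=1; branch lengths H→1/2, T→1/2; new cluster HT
  updated: d(D,HT)=13, d(HT,I)=5, d(HT,O)=11, d(HT,W)=23/2, d(HT,Y)=9, d(HT,Z)=23/2
step 2: merge (I,O) at d=2; branch lengths I→1, O→1; new cluster IO
  updated: d(D,IO)=17/2, d(HT,IO)=8, d(IO,W)=10, d(IO,Y)=13, d(IO,Z)=15
step 3: merge (D,Y) at d=6; branch lengths D→3, Y→3; new cluster DY
  updated: d(DY,HT)=11, d(DY,IO)=43/4, d(DY,W)=17/2, d(DY,Z)=25/2
step 4: merge (HT,IO) at d=8; branch lengths HT→7/2, IO→3; new cluster HIOT
  updated: d(DY,HIOT)=87/8, d(HIOT,W)=43/4, d(HIOT,Z)=53/4
step 5: merge (DY,W) at d=17/2; branch lengths DY→5/4, W→17/4; new cluster DWY
  updated: d(DWY,HIOT)=65/6, d(DWY,Z)=14
step 6: merge (DWY,HIOT) at d=65/6; branch lengths DWY→7/6, HIOT→17/12; new cluster DHIOTWY
  updated: d(DHIOTWY,Z)=95/7
step 7: merge (DHIOTWY,Z) at d=95/7; branch lengths DHIOTWY→115/84, Z→95/14; new cluster DHIOTWYZ
final tree: ((((D:3,Y:3):5/4,W:17/4):7/6,((H:1/2,T:1/2):7/2,(I:1,O:1):3):17/12):115/84,Z:95/14)
total length: 1333/42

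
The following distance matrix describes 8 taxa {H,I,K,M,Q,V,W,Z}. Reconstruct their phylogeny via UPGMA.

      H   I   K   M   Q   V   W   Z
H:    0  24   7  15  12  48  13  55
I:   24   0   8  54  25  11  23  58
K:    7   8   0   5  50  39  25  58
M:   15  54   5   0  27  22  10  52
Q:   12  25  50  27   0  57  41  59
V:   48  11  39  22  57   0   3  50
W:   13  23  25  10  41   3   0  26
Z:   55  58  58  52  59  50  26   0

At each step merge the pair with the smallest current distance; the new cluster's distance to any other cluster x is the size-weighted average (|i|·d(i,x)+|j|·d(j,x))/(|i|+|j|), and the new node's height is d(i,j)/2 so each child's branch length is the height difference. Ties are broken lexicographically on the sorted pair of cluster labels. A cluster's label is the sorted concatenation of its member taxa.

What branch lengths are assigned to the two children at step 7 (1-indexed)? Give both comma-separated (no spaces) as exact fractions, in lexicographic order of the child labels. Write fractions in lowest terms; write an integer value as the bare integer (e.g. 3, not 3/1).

166/21,179/7

1. join V+W (d=3) ⇒ VW; edges |V|=3/2, |W|=3/2
  updated: d(H,VW)=61/2, d(I,VW)=17, d(K,VW)=32, d(M,VW)=16, d(Q,VW)=49, d(VW,Z)=38
2. join K+M (d=5) ⇒ KM; edges |K|=5/2, |M|=5/2
  updated: d(H,KM)=11, d(I,KM)=31, d(KM,Q)=77/2, d(KM,VW)=24, d(KM,Z)=55
3. join H+KM (d=11) ⇒ HKM; edges |H|=11/2, |KM|=3
  updated: d(HKM,I)=86/3, d(HKM,Q)=89/3, d(HKM,VW)=157/6, d(HKM,Z)=55
4. join I+VW (d=17) ⇒ IVW; edges |I|=17/2, |VW|=7
  updated: d(HKM,IVW)=27, d(IVW,Q)=41, d(IVW,Z)=134/3
5. join HKM+IVW (d=27) ⇒ HIKMVW; edges |HKM|=8, |IVW|=5
  updated: d(HIKMVW,Q)=106/3, d(HIKMVW,Z)=299/6
6. join HIKMVW+Q (d=106/3) ⇒ HIKMQVW; edges |HIKMVW|=25/6, |Q|=53/3
  updated: d(HIKMQVW,Z)=358/7
7. join HIKMQVW+Z (d=358/7) ⇒ HIKMQVWZ; edges |HIKMQVW|=166/21, |Z|=179/7
final tree: ((((H:11/2,(K:5/2,M:5/2):3):8,(I:17/2,(V:3/2,W:3/2):7):5):25/6,Q:53/3):166/21,Z:179/7)
total length: 4213/42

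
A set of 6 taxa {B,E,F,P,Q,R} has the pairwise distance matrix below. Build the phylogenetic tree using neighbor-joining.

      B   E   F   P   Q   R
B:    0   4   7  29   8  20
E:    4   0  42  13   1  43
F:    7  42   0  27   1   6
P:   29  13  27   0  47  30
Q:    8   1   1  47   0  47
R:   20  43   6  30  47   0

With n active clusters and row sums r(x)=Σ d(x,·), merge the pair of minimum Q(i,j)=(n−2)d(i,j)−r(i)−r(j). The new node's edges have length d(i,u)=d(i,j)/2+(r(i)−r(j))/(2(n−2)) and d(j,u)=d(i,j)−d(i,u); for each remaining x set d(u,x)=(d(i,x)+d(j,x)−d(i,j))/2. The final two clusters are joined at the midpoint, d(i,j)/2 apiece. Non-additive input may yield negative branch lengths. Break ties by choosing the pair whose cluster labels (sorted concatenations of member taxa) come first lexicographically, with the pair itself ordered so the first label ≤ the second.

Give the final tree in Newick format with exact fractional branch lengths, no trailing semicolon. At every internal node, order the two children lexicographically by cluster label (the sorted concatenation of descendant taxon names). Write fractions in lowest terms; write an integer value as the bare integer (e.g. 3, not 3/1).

(((B:-35/16,((F:-39/8,R:87/8):39/4,P:63/4):147/16):123/16,E:-39/16):55/32,Q:55/32)

1. join F+R (d=6, Q=-205) ⇒ FR; edges |F|=-39/8, |R|=87/8
  updated: d(B,FR)=21/2, d(E,FR)=79/2, d(FR,P)=51/2, d(FR,Q)=21
2. join FR+P (d=51/2, Q=-269/2) ⇒ FPR; edges |FR|=39/4, |P|=63/4
  updated: d(B,FPR)=7, d(E,FPR)=27/2, d(FPR,Q)=85/4
3. join B+FPR (d=7, Q=-187/4) ⇒ BFPR; edges |B|=-35/16, |FPR|=147/16
  updated: d(BFPR,E)=21/4, d(BFPR,Q)=89/8
4. join BFPR+E (d=21/4, Q=-139/8) ⇒ BEFPR; edges |BFPR|=123/16, |E|=-39/16
  updated: d(BEFPR,Q)=55/16
5. join BEFPR+Q (d=55/16) ⇒ BEFPQR; edges |BEFPR|=55/32, |Q|=55/32
final tree: (((B:-35/16,((F:-39/8,R:87/8):39/4,P:63/4):147/16):123/16,E:-39/16):55/32,Q:55/32)
total length: 755/16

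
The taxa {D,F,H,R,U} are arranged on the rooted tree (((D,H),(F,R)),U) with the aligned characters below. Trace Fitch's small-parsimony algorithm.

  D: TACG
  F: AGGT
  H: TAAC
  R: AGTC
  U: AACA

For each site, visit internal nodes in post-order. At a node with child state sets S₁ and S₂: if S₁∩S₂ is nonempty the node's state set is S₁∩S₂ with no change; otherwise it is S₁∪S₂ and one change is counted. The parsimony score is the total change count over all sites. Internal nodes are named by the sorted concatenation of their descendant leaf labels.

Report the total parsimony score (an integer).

8

site 0, node DH: D={T} ∩ H={T} → {T} (+0)
site 0, node FR: F={A} ∩ R={A} → {A} (+0)
site 0, node DFHR: DH={T} ∪ FR={A} → {A,T} (+1)
site 0, node DFHRU: DFHR={A,T} ∩ U={A} → {A} (+0)
site 1, node DH: D={A} ∩ H={A} → {A} (+0)
site 1, node FR: F={G} ∩ R={G} → {G} (+0)
site 1, node DFHR: DH={A} ∪ FR={G} → {A,G} (+1)
site 1, node DFHRU: DFHR={A,G} ∩ U={A} → {A} (+0)
site 2, node DH: D={C} ∪ H={A} → {A,C} (+1)
site 2, node FR: F={G} ∪ R={T} → {G,T} (+1)
site 2, node DFHR: DH={A,C} ∪ FR={G,T} → {A,C,G,T} (+1)
site 2, node DFHRU: DFHR={A,C,G,T} ∩ U={C} → {C} (+0)
site 3, node DH: D={G} ∪ H={C} → {C,G} (+1)
site 3, node FR: F={T} ∪ R={C} → {C,T} (+1)
site 3, node DFHR: DH={C,G} ∩ FR={C,T} → {C} (+0)
site 3, node DFHRU: DFHR={C} ∪ U={A} → {A,C} (+1)
per-site changes: [1, 1, 3, 3]; total = 8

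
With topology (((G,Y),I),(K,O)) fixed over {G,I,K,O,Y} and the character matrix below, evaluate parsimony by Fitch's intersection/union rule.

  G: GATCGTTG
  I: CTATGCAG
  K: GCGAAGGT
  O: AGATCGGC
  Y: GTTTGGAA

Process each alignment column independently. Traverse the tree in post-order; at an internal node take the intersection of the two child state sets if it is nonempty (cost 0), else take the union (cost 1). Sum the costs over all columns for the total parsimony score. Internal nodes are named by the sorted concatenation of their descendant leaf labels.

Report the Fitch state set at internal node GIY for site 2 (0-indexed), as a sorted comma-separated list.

[col 0] GY: children G:{G}, Y:{G} ∩→ {G}; cost 0
[col 0] GIY: children GY:{G}, I:{C} ∪→ {C,G}; cost 1
[col 0] KO: children K:{G}, O:{A} ∪→ {A,G}; cost 1
[col 0] GIKOY: children GIY:{C,G}, KO:{A,G} ∩→ {G}; cost 0
[col 1] GY: children G:{A}, Y:{T} ∪→ {A,T}; cost 1
[col 1] GIY: children GY:{A,T}, I:{T} ∩→ {T}; cost 0
[col 1] KO: children K:{C}, O:{G} ∪→ {C,G}; cost 1
[col 1] GIKOY: children GIY:{T}, KO:{C,G} ∪→ {C,G,T}; cost 1
[col 2] GY: children G:{T}, Y:{T} ∩→ {T}; cost 0
[col 2] GIY: children GY:{T}, I:{A} ∪→ {A,T}; cost 1
[col 2] KO: children K:{G}, O:{A} ∪→ {A,G}; cost 1
[col 2] GIKOY: children GIY:{A,T}, KO:{A,G} ∩→ {A}; cost 0
[col 3] GY: children G:{C}, Y:{T} ∪→ {C,T}; cost 1
[col 3] GIY: children GY:{C,T}, I:{T} ∩→ {T}; cost 0
[col 3] KO: children K:{A}, O:{T} ∪→ {A,T}; cost 1
[col 3] GIKOY: children GIY:{T}, KO:{A,T} ∩→ {T}; cost 0
[col 4] GY: children G:{G}, Y:{G} ∩→ {G}; cost 0
[col 4] GIY: children GY:{G}, I:{G} ∩→ {G}; cost 0
[col 4] KO: children K:{A}, O:{C} ∪→ {A,C}; cost 1
[col 4] GIKOY: children GIY:{G}, KO:{A,C} ∪→ {A,C,G}; cost 1
[col 5] GY: children G:{T}, Y:{G} ∪→ {G,T}; cost 1
[col 5] GIY: children GY:{G,T}, I:{C} ∪→ {C,G,T}; cost 1
[col 5] KO: children K:{G}, O:{G} ∩→ {G}; cost 0
[col 5] GIKOY: children GIY:{C,G,T}, KO:{G} ∩→ {G}; cost 0
[col 6] GY: children G:{T}, Y:{A} ∪→ {A,T}; cost 1
[col 6] GIY: children GY:{A,T}, I:{A} ∩→ {A}; cost 0
[col 6] KO: children K:{G}, O:{G} ∩→ {G}; cost 0
[col 6] GIKOY: children GIY:{A}, KO:{G} ∪→ {A,G}; cost 1
[col 7] GY: children G:{G}, Y:{A} ∪→ {A,G}; cost 1
[col 7] GIY: children GY:{A,G}, I:{G} ∩→ {G}; cost 0
[col 7] KO: children K:{T}, O:{C} ∪→ {C,T}; cost 1
[col 7] GIKOY: children GIY:{G}, KO:{C,T} ∪→ {C,G,T}; cost 1
per-site changes: [2, 3, 2, 2, 2, 2, 2, 3]; total = 18

A,T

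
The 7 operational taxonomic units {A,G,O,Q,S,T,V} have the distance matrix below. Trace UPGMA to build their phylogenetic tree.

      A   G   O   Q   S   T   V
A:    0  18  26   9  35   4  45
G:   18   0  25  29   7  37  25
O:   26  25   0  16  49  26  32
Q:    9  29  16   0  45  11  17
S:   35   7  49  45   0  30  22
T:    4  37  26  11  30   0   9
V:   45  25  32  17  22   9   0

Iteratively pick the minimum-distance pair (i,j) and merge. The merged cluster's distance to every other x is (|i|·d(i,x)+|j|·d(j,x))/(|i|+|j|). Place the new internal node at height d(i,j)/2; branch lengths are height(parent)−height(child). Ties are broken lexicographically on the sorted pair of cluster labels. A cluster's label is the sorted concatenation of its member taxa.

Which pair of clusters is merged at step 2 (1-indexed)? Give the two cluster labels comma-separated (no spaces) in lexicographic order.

iteration 1: select A,T (d=4); attach at lengths (2, 2); label the merged cluster AT
  updated: d(AT,G)=55/2, d(AT,O)=26, d(AT,Q)=10, d(AT,S)=65/2, d(AT,V)=27
iteration 2: select G,S (d=7); attach at lengths (7/2, 7/2); label the merged cluster GS
  updated: d(AT,GS)=30, d(GS,O)=37, d(GS,Q)=37, d(GS,V)=47/2
iteration 3: select AT,Q (d=10); attach at lengths (3, 5); label the merged cluster AQT
  updated: d(AQT,GS)=97/3, d(AQT,O)=68/3, d(AQT,V)=71/3
iteration 4: select AQT,O (d=68/3); attach at lengths (19/3, 34/3); label the merged cluster AOQT
  updated: d(AOQT,GS)=67/2, d(AOQT,V)=103/4
iteration 5: select GS,V (d=47/2); attach at lengths (33/4, 47/4); label the merged cluster GSV
  updated: d(AOQT,GSV)=371/12
iteration 6: select AOQT,GSV (d=371/12); attach at lengths (33/8, 89/24); label the merged cluster AGOQSTV
final tree: ((((A:2,T:2):3,Q:5):19/3,O:34/3):33/8,((G:7/2,S:7/2):33/4,V:47/4):89/24)
total length: 129/2

G,S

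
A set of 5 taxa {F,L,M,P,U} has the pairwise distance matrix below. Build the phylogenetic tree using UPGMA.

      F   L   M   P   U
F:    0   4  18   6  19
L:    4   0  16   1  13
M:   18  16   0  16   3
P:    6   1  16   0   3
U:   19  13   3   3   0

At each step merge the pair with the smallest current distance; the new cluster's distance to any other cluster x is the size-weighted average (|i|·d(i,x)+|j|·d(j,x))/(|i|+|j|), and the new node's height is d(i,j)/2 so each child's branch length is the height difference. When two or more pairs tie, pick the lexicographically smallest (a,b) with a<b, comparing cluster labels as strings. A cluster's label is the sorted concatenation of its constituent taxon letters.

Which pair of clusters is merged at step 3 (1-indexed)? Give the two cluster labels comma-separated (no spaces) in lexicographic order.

F,LP

step 1: merge (L,P) at d=1; branch lengths L→1/2, P→1/2; new cluster LP
  updated: d(F,LP)=5, d(LP,M)=16, d(LP,U)=8
step 2: merge (M,U) at d=3; branch lengths M→3/2, U→3/2; new cluster MU
  updated: d(F,MU)=37/2, d(LP,MU)=12
step 3: merge (F,LP) at d=5; branch lengths F→5/2, LP→2; new cluster FLP
  updated: d(FLP,MU)=85/6
step 4: merge (FLP,MU) at d=85/6; branch lengths FLP→55/12, MU→67/12; new cluster FLMPU
final tree: ((F:5/2,(L:1/2,P:1/2):2):55/12,(M:3/2,U:3/2):67/12)
total length: 56/3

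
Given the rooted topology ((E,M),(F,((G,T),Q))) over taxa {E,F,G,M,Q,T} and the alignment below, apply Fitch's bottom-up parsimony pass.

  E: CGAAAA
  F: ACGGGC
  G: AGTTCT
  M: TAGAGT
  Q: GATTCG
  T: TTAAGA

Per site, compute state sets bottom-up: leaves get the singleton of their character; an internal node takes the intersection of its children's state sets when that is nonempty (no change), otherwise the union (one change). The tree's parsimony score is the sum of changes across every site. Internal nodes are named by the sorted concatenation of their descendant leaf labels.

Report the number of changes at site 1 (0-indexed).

4

site 0, node EM: E={C} ∪ M={T} → {C,T} (+1)
site 0, node GT: G={A} ∪ T={T} → {A,T} (+1)
site 0, node GQT: GT={A,T} ∪ Q={G} → {A,G,T} (+1)
site 0, node FGQT: F={A} ∩ GQT={A,G,T} → {A} (+0)
site 0, node EFGMQT: EM={C,T} ∪ FGQT={A} → {A,C,T} (+1)
site 1, node EM: E={G} ∪ M={A} → {A,G} (+1)
site 1, node GT: G={G} ∪ T={T} → {G,T} (+1)
site 1, node GQT: GT={G,T} ∪ Q={A} → {A,G,T} (+1)
site 1, node FGQT: F={C} ∪ GQT={A,G,T} → {A,C,G,T} (+1)
site 1, node EFGMQT: EM={A,G} ∩ FGQT={A,C,G,T} → {A,G} (+0)
site 2, node EM: E={A} ∪ M={G} → {A,G} (+1)
site 2, node GT: G={T} ∪ T={A} → {A,T} (+1)
site 2, node GQT: GT={A,T} ∩ Q={T} → {T} (+0)
site 2, node FGQT: F={G} ∪ GQT={T} → {G,T} (+1)
site 2, node EFGMQT: EM={A,G} ∩ FGQT={G,T} → {G} (+0)
site 3, node EM: E={A} ∩ M={A} → {A} (+0)
site 3, node GT: G={T} ∪ T={A} → {A,T} (+1)
site 3, node GQT: GT={A,T} ∩ Q={T} → {T} (+0)
site 3, node FGQT: F={G} ∪ GQT={T} → {G,T} (+1)
site 3, node EFGMQT: EM={A} ∪ FGQT={G,T} → {A,G,T} (+1)
site 4, node EM: E={A} ∪ M={G} → {A,G} (+1)
site 4, node GT: G={C} ∪ T={G} → {C,G} (+1)
site 4, node GQT: GT={C,G} ∩ Q={C} → {C} (+0)
site 4, node FGQT: F={G} ∪ GQT={C} → {C,G} (+1)
site 4, node EFGMQT: EM={A,G} ∩ FGQT={C,G} → {G} (+0)
site 5, node EM: E={A} ∪ M={T} → {A,T} (+1)
site 5, node GT: G={T} ∪ T={A} → {A,T} (+1)
site 5, node GQT: GT={A,T} ∪ Q={G} → {A,G,T} (+1)
site 5, node FGQT: F={C} ∪ GQT={A,G,T} → {A,C,G,T} (+1)
site 5, node EFGMQT: EM={A,T} ∩ FGQT={A,C,G,T} → {A,T} (+0)
per-site changes: [4, 4, 3, 3, 3, 4]; total = 21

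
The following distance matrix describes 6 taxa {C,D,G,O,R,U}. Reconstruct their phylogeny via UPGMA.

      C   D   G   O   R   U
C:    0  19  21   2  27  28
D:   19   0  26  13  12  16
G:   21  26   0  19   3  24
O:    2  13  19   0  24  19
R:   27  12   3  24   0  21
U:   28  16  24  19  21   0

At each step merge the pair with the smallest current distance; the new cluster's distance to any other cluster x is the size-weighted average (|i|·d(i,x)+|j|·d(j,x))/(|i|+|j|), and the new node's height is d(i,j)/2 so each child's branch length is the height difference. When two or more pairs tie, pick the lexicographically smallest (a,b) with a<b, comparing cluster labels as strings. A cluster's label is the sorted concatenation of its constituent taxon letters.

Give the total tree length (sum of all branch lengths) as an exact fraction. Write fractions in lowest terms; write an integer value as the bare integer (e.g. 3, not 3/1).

1. join C+O (d=2) ⇒ CO; edges |C|=1, |O|=1
  updated: d(CO,D)=16, d(CO,G)=20, d(CO,R)=51/2, d(CO,U)=47/2
2. join G+R (d=3) ⇒ GR; edges |G|=3/2, |R|=3/2
  updated: d(CO,GR)=91/4, d(D,GR)=19, d(GR,U)=45/2
3. join CO+D (d=16) ⇒ CDO; edges |CO|=7, |D|=8
  updated: d(CDO,GR)=43/2, d(CDO,U)=21
4. join CDO+U (d=21) ⇒ CDOU; edges |CDO|=5/2, |U|=21/2
  updated: d(CDOU,GR)=87/4
5. join CDOU+GR (d=87/4) ⇒ CDGORU; edges |CDOU|=3/8, |GR|=75/8
final tree: ((((C:1,O:1):7,D:8):5/2,U:21/2):3/8,(G:3/2,R:3/2):75/8)
total length: 171/4

171/4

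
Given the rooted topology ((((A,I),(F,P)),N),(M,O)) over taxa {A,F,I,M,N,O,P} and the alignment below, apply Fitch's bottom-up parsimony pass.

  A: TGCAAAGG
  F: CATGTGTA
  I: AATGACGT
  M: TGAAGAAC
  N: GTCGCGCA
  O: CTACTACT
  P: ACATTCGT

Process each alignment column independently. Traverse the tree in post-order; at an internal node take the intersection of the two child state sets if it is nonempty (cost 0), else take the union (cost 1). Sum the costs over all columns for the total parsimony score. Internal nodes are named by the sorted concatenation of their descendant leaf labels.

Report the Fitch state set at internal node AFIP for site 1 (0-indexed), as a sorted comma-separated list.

A

AI@0: {T} ∪ {A} = {A,T} (union, +1)
FP@0: {C} ∪ {A} = {A,C} (union, +1)
AFIP@0: {A,T} ∩ {A,C} = {A} (intersection, +0)
AFINP@0: {A} ∪ {G} = {A,G} (union, +1)
MO@0: {T} ∪ {C} = {C,T} (union, +1)
AFIMNOP@0: {A,G} ∪ {C,T} = {A,C,G,T} (union, +1)
AI@1: {G} ∪ {A} = {A,G} (union, +1)
FP@1: {A} ∪ {C} = {A,C} (union, +1)
AFIP@1: {A,G} ∩ {A,C} = {A} (intersection, +0)
AFINP@1: {A} ∪ {T} = {A,T} (union, +1)
MO@1: {G} ∪ {T} = {G,T} (union, +1)
AFIMNOP@1: {A,T} ∩ {G,T} = {T} (intersection, +0)
AI@2: {C} ∪ {T} = {C,T} (union, +1)
FP@2: {T} ∪ {A} = {A,T} (union, +1)
AFIP@2: {C,T} ∩ {A,T} = {T} (intersection, +0)
AFINP@2: {T} ∪ {C} = {C,T} (union, +1)
MO@2: {A} ∩ {A} = {A} (intersection, +0)
AFIMNOP@2: {C,T} ∪ {A} = {A,C,T} (union, +1)
AI@3: {A} ∪ {G} = {A,G} (union, +1)
FP@3: {G} ∪ {T} = {G,T} (union, +1)
AFIP@3: {A,G} ∩ {G,T} = {G} (intersection, +0)
AFINP@3: {G} ∩ {G} = {G} (intersection, +0)
MO@3: {A} ∪ {C} = {A,C} (union, +1)
AFIMNOP@3: {G} ∪ {A,C} = {A,C,G} (union, +1)
AI@4: {A} ∩ {A} = {A} (intersection, +0)
FP@4: {T} ∩ {T} = {T} (intersection, +0)
AFIP@4: {A} ∪ {T} = {A,T} (union, +1)
AFINP@4: {A,T} ∪ {C} = {A,C,T} (union, +1)
MO@4: {G} ∪ {T} = {G,T} (union, +1)
AFIMNOP@4: {A,C,T} ∩ {G,T} = {T} (intersection, +0)
AI@5: {A} ∪ {C} = {A,C} (union, +1)
FP@5: {G} ∪ {C} = {C,G} (union, +1)
AFIP@5: {A,C} ∩ {C,G} = {C} (intersection, +0)
AFINP@5: {C} ∪ {G} = {C,G} (union, +1)
MO@5: {A} ∩ {A} = {A} (intersection, +0)
AFIMNOP@5: {C,G} ∪ {A} = {A,C,G} (union, +1)
AI@6: {G} ∩ {G} = {G} (intersection, +0)
FP@6: {T} ∪ {G} = {G,T} (union, +1)
AFIP@6: {G} ∩ {G,T} = {G} (intersection, +0)
AFINP@6: {G} ∪ {C} = {C,G} (union, +1)
MO@6: {A} ∪ {C} = {A,C} (union, +1)
AFIMNOP@6: {C,G} ∩ {A,C} = {C} (intersection, +0)
AI@7: {G} ∪ {T} = {G,T} (union, +1)
FP@7: {A} ∪ {T} = {A,T} (union, +1)
AFIP@7: {G,T} ∩ {A,T} = {T} (intersection, +0)
AFINP@7: {T} ∪ {A} = {A,T} (union, +1)
MO@7: {C} ∪ {T} = {C,T} (union, +1)
AFIMNOP@7: {A,T} ∩ {C,T} = {T} (intersection, +0)
per-site changes: [5, 4, 4, 4, 3, 4, 3, 4]; total = 31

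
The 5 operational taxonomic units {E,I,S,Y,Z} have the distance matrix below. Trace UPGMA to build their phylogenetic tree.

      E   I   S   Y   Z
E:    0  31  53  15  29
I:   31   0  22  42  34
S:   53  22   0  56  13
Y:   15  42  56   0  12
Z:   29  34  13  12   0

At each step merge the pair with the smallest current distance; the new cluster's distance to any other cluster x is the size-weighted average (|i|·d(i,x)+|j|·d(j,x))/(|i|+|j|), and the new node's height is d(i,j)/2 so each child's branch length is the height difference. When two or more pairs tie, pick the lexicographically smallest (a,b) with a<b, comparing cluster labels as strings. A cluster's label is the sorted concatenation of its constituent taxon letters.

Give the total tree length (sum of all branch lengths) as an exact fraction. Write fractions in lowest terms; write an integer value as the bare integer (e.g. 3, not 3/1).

397/6

iteration 1: select Y,Z (d=12); attach at lengths (6, 6); label the merged cluster YZ
  updated: d(E,YZ)=22, d(I,YZ)=38, d(S,YZ)=69/2
iteration 2: select E,YZ (d=22); attach at lengths (11, 5); label the merged cluster EYZ
  updated: d(EYZ,I)=107/3, d(EYZ,S)=122/3
iteration 3: select I,S (d=22); attach at lengths (11, 11); label the merged cluster IS
  updated: d(EYZ,IS)=229/6
iteration 4: select EYZ,IS (d=229/6); attach at lengths (97/12, 97/12); label the merged cluster EISYZ
final tree: ((E:11,(Y:6,Z:6):5):97/12,(I:11,S:11):97/12)
total length: 397/6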